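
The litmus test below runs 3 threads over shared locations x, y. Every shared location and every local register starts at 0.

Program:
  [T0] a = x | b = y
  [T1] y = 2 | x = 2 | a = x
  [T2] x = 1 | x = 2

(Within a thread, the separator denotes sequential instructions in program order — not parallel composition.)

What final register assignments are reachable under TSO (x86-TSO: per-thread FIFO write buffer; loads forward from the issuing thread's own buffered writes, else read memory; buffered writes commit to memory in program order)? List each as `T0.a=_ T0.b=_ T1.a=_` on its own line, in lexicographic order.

T0.a=0 T0.b=0 T1.a=1
T0.a=0 T0.b=0 T1.a=2
T0.a=0 T0.b=2 T1.a=1
T0.a=0 T0.b=2 T1.a=2
T0.a=1 T0.b=0 T1.a=2
T0.a=1 T0.b=2 T1.a=1
T0.a=1 T0.b=2 T1.a=2
T0.a=2 T0.b=0 T1.a=2
T0.a=2 T0.b=2 T1.a=1
T0.a=2 T0.b=2 T1.a=2

outcome vector order: (T0.a,T0.b,T1.a)
|TSO outcomes| = 10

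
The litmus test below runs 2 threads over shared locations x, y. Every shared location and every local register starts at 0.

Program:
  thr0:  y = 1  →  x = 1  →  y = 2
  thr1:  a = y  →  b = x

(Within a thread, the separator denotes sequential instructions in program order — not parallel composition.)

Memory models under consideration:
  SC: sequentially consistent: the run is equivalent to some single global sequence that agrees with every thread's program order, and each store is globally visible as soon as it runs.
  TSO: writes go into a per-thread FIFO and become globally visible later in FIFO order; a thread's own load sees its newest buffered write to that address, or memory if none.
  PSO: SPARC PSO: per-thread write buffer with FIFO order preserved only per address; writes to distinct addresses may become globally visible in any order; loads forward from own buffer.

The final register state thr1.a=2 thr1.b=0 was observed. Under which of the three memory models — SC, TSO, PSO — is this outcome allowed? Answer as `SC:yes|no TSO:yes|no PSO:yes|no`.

outcome vector order: (thr1.a,thr1.b)
SC: 5 outcomes — {00, 01, 10, 11, 21}
TSO: 5 outcomes — {00, 01, 10, 11, 21}
PSO: 6 outcomes — {00, 01, 10, 11, 20, 21}
target 20 ∈ {PSO}

SC:no TSO:no PSO:yes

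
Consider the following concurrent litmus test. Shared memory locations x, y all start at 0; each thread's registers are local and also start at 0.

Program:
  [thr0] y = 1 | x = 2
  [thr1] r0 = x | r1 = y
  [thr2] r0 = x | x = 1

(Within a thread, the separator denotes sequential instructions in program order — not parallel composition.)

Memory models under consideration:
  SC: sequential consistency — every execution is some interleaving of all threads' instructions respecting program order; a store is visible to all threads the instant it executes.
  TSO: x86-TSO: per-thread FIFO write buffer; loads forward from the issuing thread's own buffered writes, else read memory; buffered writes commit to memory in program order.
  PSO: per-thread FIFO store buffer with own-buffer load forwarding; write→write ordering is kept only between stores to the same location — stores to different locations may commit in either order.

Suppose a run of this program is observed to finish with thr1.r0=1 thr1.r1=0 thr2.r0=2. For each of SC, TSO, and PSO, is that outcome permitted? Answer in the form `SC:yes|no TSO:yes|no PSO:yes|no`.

SC:no TSO:no PSO:yes

outcome vector order: (thr1.r0,thr1.r1,thr2.r0)
SC: 9 outcomes — {0/0/0 0/0/2 0/1/0 0/1/2 1/0/0 1/1/0 1/1/2 2/1/0 2/1/2}
TSO: 9 outcomes — {0/0/0 0/0/2 0/1/0 0/1/2 1/0/0 1/1/0 1/1/2 2/1/0 2/1/2}
PSO: 12 outcomes — {0/0/0 0/0/2 0/1/0 0/1/2 1/0/0 1/0/2 1/1/0 1/1/2 2/0/0 2/0/2 2/1/0 2/1/2}
target 1/0/2 ∈ {PSO}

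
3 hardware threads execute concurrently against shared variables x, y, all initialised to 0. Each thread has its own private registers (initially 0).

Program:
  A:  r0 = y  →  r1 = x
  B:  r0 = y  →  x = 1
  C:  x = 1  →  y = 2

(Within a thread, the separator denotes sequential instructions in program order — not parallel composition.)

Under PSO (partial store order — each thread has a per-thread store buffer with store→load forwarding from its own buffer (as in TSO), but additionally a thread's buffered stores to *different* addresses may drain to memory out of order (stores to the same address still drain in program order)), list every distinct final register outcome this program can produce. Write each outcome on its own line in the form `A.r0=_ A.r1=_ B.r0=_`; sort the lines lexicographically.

outcome vector order: (A.r0,A.r1,B.r0)
|PSO outcomes| = 8

A.r0=0 A.r1=0 B.r0=0
A.r0=0 A.r1=0 B.r0=2
A.r0=0 A.r1=1 B.r0=0
A.r0=0 A.r1=1 B.r0=2
A.r0=2 A.r1=0 B.r0=0
A.r0=2 A.r1=0 B.r0=2
A.r0=2 A.r1=1 B.r0=0
A.r0=2 A.r1=1 B.r0=2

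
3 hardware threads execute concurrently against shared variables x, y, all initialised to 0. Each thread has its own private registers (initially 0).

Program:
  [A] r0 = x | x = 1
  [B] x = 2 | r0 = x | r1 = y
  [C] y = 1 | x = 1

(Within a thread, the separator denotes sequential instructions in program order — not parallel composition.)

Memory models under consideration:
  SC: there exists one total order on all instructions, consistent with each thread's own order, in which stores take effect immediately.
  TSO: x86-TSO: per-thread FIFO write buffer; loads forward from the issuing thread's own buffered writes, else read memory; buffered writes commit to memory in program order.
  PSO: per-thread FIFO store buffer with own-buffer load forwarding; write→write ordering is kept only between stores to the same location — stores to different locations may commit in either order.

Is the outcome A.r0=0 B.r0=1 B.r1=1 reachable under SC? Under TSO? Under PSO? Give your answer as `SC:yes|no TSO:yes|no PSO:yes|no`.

SC:yes TSO:yes PSO:yes

outcome vector order: (A.r0,B.r0,B.r1)
under SC → 010; 011; 020; 021; 111; 120; 121; 210; 211; 220; 221
under TSO → 010; 011; 020; 021; 111; 120; 121; 210; 211; 220; 221
under PSO → 010; 011; 020; 021; 110; 111; 120; 121; 210; 211; 220; 221
target 011 ∈ {SC,TSO,PSO}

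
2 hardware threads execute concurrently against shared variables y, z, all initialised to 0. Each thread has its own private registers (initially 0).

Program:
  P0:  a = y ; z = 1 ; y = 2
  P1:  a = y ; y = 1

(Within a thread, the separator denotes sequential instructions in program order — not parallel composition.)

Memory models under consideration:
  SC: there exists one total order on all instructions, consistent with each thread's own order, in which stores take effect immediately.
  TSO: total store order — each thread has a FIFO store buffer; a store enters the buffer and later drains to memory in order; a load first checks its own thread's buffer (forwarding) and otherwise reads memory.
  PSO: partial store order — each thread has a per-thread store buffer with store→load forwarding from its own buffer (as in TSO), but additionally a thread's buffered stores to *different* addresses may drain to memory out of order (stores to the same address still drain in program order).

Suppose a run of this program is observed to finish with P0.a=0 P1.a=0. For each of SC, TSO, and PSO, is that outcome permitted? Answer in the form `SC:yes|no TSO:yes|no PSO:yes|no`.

SC:yes TSO:yes PSO:yes

outcome vector order: (P0.a,P1.a)
SC (3): 00; 02; 10
TSO (3): 00; 02; 10
PSO (3): 00; 02; 10
target 00 ∈ {SC,TSO,PSO}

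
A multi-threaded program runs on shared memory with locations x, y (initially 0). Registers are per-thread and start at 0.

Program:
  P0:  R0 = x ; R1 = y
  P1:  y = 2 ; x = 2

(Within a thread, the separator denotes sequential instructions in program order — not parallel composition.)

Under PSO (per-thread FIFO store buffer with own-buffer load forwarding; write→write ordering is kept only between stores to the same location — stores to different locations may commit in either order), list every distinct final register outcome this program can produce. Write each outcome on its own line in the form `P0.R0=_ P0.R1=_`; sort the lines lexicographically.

P0.R0=0 P0.R1=0
P0.R0=0 P0.R1=2
P0.R0=2 P0.R1=0
P0.R0=2 P0.R1=2

outcome vector order: (P0.R0,P0.R1)
|PSO outcomes| = 4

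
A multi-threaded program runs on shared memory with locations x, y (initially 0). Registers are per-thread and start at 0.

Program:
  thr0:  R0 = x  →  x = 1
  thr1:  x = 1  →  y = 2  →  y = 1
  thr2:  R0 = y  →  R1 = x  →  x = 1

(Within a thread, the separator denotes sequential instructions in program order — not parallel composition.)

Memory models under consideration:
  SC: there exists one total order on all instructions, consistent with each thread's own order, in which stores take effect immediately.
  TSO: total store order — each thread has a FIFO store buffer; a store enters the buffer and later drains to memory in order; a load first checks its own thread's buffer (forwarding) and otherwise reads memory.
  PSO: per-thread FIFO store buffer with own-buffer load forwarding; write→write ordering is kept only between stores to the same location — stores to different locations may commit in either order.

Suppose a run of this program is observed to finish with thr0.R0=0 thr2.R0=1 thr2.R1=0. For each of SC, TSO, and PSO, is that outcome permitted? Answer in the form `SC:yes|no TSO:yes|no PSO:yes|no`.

SC:no TSO:no PSO:yes

outcome vector order: (thr0.R0,thr2.R0,thr2.R1)
[SC] allowed = {<0 0 0>, <0 0 1>, <0 1 1>, <0 2 1>, <1 0 0>, <1 0 1>, <1 1 1>, <1 2 1>}
[TSO] allowed = {<0 0 0>, <0 0 1>, <0 1 1>, <0 2 1>, <1 0 0>, <1 0 1>, <1 1 1>, <1 2 1>}
[PSO] allowed = {<0 0 0>, <0 0 1>, <0 1 0>, <0 1 1>, <0 2 0>, <0 2 1>, <1 0 0>, <1 0 1>, <1 1 0>, <1 1 1>, <1 2 0>, <1 2 1>}
target <0 1 0> ∈ {PSO}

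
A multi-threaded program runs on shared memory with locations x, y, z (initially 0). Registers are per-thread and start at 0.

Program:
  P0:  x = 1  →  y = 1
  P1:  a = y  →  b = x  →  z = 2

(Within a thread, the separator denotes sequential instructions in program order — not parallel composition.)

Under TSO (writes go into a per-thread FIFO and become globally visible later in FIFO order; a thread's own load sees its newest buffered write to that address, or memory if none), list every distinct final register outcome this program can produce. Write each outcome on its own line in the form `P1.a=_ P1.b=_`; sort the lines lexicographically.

P1.a=0 P1.b=0
P1.a=0 P1.b=1
P1.a=1 P1.b=1

outcome vector order: (P1.a,P1.b)
|TSO outcomes| = 3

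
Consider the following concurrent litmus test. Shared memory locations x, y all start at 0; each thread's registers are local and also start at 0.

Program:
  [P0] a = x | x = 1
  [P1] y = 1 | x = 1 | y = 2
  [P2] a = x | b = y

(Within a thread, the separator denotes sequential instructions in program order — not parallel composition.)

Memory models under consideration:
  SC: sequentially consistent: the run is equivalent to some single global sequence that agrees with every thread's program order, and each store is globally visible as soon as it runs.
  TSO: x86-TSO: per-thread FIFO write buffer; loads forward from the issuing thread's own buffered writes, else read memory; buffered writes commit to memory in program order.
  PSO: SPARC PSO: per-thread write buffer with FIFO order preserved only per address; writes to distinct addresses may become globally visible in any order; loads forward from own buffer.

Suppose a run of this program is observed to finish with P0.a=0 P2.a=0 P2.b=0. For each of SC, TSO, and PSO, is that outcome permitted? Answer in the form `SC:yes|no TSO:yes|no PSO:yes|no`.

SC:yes TSO:yes PSO:yes

outcome vector order: (P0.a,P2.a,P2.b)
SC: 11 outcomes — {0/0/0, 0/0/1, 0/0/2, 0/1/0, 0/1/1, 0/1/2, 1/0/0, 1/0/1, 1/0/2, 1/1/1, 1/1/2}
TSO: 11 outcomes — {0/0/0, 0/0/1, 0/0/2, 0/1/0, 0/1/1, 0/1/2, 1/0/0, 1/0/1, 1/0/2, 1/1/1, 1/1/2}
PSO: 12 outcomes — {0/0/0, 0/0/1, 0/0/2, 0/1/0, 0/1/1, 0/1/2, 1/0/0, 1/0/1, 1/0/2, 1/1/0, 1/1/1, 1/1/2}
target 0/0/0 ∈ {SC,TSO,PSO}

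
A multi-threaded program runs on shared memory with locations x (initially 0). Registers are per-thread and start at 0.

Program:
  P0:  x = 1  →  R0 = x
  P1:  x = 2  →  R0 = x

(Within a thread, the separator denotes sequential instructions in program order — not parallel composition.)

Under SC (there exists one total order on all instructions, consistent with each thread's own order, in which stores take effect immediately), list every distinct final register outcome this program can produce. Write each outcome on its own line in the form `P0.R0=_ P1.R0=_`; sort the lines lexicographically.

outcome vector order: (P0.R0,P1.R0)
|SC outcomes| = 3

P0.R0=1 P1.R0=1
P0.R0=1 P1.R0=2
P0.R0=2 P1.R0=2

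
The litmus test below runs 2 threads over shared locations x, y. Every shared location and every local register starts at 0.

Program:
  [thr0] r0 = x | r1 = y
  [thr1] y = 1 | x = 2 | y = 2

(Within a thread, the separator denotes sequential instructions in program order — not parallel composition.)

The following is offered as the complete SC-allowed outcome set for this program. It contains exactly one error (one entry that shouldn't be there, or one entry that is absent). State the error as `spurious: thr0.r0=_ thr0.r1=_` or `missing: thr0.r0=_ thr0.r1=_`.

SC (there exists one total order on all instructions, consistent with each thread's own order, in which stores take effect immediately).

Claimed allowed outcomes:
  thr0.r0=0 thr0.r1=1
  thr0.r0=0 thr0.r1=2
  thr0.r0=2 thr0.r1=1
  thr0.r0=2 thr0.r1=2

missing: thr0.r0=0 thr0.r1=0

outcome vector order: (thr0.r0,thr0.r1)
[SC] allowed = {(0,0); (0,1); (0,2); (2,1); (2,2)}
SC∖claimed = {(0,0)}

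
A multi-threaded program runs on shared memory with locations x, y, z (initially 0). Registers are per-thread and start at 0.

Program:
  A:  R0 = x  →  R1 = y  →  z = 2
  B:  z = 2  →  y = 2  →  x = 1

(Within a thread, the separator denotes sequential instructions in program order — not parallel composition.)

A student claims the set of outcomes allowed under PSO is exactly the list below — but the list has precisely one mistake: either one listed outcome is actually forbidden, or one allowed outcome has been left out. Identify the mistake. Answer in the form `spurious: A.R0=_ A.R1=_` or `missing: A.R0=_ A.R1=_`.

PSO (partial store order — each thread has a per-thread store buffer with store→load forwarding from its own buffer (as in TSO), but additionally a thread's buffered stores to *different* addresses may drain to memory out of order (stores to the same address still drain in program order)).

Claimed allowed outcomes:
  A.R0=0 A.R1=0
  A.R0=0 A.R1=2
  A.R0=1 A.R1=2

outcome vector order: (A.R0,A.R1)
PSO (4): 0/0; 0/2; 1/0; 1/2
PSO∖claimed = {1/0}

missing: A.R0=1 A.R1=0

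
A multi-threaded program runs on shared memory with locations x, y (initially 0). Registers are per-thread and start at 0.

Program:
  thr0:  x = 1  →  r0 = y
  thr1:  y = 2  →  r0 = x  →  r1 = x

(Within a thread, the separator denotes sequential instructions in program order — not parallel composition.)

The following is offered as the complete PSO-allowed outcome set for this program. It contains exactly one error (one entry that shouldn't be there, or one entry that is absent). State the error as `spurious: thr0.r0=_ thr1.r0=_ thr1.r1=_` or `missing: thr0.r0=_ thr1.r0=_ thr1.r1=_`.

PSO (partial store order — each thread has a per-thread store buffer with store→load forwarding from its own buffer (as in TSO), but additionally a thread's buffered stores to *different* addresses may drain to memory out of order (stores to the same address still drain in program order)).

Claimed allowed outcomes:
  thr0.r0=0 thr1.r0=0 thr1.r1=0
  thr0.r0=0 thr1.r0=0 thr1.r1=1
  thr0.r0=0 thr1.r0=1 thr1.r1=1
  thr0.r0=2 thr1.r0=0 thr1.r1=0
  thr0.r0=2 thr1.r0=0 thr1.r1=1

outcome vector order: (thr0.r0,thr1.r0,thr1.r1)
under PSO → <0 0 0>; <0 0 1>; <0 1 1>; <2 0 0>; <2 0 1>; <2 1 1>
PSO∖claimed = {<2 1 1>}

missing: thr0.r0=2 thr1.r0=1 thr1.r1=1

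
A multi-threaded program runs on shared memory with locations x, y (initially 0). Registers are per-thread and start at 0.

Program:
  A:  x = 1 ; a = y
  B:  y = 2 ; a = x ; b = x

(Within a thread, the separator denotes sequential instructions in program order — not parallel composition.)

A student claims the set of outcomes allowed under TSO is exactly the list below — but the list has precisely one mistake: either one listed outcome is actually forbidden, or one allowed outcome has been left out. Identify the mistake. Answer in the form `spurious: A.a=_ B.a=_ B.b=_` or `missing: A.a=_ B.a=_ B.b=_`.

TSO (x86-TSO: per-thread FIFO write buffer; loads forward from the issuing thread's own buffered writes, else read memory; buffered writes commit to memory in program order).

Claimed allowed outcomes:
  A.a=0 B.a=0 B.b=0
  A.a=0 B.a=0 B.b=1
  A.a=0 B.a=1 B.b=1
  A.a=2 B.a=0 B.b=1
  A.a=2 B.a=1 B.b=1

outcome vector order: (A.a,B.a,B.b)
under TSO → 000, 001, 011, 200, 201, 211
TSO∖claimed = {200}

missing: A.a=2 B.a=0 B.b=0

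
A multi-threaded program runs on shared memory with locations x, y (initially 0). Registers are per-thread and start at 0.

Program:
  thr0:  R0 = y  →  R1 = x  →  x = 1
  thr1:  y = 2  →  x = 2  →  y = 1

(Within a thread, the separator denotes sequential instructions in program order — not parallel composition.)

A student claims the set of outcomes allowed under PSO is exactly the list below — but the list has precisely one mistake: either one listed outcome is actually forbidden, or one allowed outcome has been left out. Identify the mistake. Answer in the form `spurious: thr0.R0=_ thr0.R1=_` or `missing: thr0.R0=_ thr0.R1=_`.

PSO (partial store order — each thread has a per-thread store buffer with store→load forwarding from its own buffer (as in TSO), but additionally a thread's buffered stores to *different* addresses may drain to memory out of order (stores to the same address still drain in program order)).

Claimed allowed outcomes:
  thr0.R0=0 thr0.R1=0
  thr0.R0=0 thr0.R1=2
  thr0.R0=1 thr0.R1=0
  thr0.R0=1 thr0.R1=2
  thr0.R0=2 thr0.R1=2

missing: thr0.R0=2 thr0.R1=0

outcome vector order: (thr0.R0,thr0.R1)
PSO (6): 0/0; 0/2; 1/0; 1/2; 2/0; 2/2
PSO∖claimed = {2/0}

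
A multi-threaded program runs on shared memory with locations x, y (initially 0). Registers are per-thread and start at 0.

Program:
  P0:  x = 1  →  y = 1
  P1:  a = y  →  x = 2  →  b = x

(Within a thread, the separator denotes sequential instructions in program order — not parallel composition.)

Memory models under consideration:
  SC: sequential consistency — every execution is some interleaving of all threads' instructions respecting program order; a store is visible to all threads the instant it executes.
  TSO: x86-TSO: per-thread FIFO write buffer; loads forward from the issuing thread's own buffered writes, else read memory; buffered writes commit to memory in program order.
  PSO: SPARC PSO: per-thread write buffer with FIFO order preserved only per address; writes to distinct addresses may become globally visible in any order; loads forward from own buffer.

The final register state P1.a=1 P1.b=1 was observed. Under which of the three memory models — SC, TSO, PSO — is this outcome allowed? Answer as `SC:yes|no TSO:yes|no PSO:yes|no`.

SC:no TSO:no PSO:yes

outcome vector order: (P1.a,P1.b)
under SC → (0,1); (0,2); (1,2)
under TSO → (0,1); (0,2); (1,2)
under PSO → (0,1); (0,2); (1,1); (1,2)
target (1,1) ∈ {PSO}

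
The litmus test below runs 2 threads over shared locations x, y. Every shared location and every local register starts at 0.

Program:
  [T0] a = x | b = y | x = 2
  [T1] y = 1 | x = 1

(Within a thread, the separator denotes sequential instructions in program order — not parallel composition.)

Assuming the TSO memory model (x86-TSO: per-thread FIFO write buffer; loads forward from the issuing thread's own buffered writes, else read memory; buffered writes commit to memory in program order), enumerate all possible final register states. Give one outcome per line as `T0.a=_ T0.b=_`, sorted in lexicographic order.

outcome vector order: (T0.a,T0.b)
|TSO outcomes| = 3

T0.a=0 T0.b=0
T0.a=0 T0.b=1
T0.a=1 T0.b=1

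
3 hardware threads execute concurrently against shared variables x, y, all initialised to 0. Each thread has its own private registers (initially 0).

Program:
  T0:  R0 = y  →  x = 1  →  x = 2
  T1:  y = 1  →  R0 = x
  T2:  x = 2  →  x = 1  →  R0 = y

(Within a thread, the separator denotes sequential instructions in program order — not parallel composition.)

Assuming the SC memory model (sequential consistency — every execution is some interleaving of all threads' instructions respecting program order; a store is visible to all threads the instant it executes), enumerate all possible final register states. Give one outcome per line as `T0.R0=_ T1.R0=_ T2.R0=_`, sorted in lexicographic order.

outcome vector order: (T0.R0,T1.R0,T2.R0)
|SC outcomes| = 10

T0.R0=0 T1.R0=0 T2.R0=1
T0.R0=0 T1.R0=1 T2.R0=0
T0.R0=0 T1.R0=1 T2.R0=1
T0.R0=0 T1.R0=2 T2.R0=0
T0.R0=0 T1.R0=2 T2.R0=1
T0.R0=1 T1.R0=0 T2.R0=1
T0.R0=1 T1.R0=1 T2.R0=0
T0.R0=1 T1.R0=1 T2.R0=1
T0.R0=1 T1.R0=2 T2.R0=0
T0.R0=1 T1.R0=2 T2.R0=1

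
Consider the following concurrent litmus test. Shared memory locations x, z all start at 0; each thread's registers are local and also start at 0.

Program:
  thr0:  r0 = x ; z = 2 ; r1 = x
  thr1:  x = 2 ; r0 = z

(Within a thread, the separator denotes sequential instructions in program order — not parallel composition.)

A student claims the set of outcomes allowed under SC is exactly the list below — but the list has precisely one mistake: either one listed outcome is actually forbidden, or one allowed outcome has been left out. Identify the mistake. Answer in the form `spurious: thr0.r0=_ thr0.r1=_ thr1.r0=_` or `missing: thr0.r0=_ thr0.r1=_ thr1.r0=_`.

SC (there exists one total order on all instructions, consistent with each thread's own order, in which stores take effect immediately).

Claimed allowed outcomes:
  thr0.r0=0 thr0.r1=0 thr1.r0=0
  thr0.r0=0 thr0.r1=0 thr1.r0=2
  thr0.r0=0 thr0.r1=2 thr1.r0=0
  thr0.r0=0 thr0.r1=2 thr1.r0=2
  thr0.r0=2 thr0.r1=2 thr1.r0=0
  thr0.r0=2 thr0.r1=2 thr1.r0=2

spurious: thr0.r0=0 thr0.r1=0 thr1.r0=0

outcome vector order: (thr0.r0,thr0.r1,thr1.r0)
under SC → <0 0 2> <0 2 0> <0 2 2> <2 2 0> <2 2 2>
claimed∖SC = {<0 0 0>}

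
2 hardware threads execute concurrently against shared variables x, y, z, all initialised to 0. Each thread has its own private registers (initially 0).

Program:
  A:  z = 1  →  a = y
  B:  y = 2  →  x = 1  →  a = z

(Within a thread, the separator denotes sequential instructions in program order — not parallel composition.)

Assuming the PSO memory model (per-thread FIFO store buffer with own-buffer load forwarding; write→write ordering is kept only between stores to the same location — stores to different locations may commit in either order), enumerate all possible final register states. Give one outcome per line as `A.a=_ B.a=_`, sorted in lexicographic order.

A.a=0 B.a=0
A.a=0 B.a=1
A.a=2 B.a=0
A.a=2 B.a=1

outcome vector order: (A.a,B.a)
|PSO outcomes| = 4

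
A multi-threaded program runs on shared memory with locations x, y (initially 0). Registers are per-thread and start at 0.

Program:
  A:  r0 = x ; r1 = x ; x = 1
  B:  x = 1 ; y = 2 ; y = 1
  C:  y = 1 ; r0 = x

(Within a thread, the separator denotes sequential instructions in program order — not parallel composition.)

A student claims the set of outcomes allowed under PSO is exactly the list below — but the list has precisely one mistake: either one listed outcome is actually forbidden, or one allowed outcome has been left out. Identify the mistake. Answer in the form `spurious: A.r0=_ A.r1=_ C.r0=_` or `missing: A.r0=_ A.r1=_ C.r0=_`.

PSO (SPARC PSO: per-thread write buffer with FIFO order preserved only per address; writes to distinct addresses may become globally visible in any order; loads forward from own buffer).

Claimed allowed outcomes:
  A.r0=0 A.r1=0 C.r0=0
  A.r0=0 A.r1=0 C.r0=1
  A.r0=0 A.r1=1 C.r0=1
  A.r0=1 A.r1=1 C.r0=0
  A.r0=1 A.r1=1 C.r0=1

outcome vector order: (A.r0,A.r1,C.r0)
PSO (6): (0,0,0) (0,0,1) (0,1,0) (0,1,1) (1,1,0) (1,1,1)
PSO∖claimed = {(0,1,0)}

missing: A.r0=0 A.r1=1 C.r0=0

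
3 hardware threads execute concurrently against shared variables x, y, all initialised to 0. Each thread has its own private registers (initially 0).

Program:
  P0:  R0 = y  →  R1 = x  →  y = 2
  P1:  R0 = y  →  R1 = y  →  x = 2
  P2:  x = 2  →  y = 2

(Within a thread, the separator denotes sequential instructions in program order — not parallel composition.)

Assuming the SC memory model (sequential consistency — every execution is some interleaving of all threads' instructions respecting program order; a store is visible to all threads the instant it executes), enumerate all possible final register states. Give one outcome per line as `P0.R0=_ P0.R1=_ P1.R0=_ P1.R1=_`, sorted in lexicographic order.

outcome vector order: (P0.R0,P0.R1,P1.R0,P1.R1)
|SC outcomes| = 9

P0.R0=0 P0.R1=0 P1.R0=0 P1.R1=0
P0.R0=0 P0.R1=0 P1.R0=0 P1.R1=2
P0.R0=0 P0.R1=0 P1.R0=2 P1.R1=2
P0.R0=0 P0.R1=2 P1.R0=0 P1.R1=0
P0.R0=0 P0.R1=2 P1.R0=0 P1.R1=2
P0.R0=0 P0.R1=2 P1.R0=2 P1.R1=2
P0.R0=2 P0.R1=2 P1.R0=0 P1.R1=0
P0.R0=2 P0.R1=2 P1.R0=0 P1.R1=2
P0.R0=2 P0.R1=2 P1.R0=2 P1.R1=2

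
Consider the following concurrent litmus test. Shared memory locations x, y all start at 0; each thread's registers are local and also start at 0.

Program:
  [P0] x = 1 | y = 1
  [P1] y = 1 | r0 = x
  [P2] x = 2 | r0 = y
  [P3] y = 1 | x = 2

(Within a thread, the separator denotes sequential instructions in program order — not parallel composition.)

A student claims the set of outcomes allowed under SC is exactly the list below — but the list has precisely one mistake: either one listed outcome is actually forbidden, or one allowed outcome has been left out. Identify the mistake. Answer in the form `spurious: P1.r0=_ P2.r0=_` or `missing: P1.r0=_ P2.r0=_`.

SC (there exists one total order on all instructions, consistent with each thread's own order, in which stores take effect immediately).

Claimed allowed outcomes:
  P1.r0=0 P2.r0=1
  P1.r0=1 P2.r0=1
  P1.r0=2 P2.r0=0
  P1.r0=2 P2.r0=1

missing: P1.r0=1 P2.r0=0

outcome vector order: (P1.r0,P2.r0)
under SC → <0 1>; <1 0>; <1 1>; <2 0>; <2 1>
SC∖claimed = {<1 0>}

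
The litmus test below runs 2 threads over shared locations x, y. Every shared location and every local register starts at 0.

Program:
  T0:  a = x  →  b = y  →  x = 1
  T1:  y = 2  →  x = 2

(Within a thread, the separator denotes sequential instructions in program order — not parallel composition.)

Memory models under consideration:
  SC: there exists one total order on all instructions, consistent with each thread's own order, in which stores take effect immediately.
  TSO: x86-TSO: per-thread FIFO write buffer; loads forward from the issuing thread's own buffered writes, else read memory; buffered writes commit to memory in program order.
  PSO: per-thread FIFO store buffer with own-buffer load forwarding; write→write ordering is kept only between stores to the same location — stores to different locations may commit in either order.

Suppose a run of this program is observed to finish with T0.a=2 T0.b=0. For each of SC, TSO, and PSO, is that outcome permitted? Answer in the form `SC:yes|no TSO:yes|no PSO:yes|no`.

outcome vector order: (T0.a,T0.b)
SC: 3 outcomes — {0/0; 0/2; 2/2}
TSO: 3 outcomes — {0/0; 0/2; 2/2}
PSO: 4 outcomes — {0/0; 0/2; 2/0; 2/2}
target 2/0 ∈ {PSO}

SC:no TSO:no PSO:yes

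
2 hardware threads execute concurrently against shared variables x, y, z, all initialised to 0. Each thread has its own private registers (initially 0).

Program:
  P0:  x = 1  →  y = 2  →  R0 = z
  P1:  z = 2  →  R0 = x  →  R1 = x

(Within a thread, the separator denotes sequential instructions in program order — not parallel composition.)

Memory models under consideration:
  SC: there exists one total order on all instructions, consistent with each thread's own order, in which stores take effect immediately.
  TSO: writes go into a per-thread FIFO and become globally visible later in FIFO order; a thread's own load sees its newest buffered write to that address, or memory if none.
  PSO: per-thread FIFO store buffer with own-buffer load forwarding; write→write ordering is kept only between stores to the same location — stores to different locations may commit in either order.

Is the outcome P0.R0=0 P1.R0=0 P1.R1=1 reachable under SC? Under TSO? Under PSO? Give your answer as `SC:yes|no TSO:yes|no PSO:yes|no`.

outcome vector order: (P0.R0,P1.R0,P1.R1)
SC: 4 outcomes — {0/1/1, 2/0/0, 2/0/1, 2/1/1}
TSO: 6 outcomes — {0/0/0, 0/0/1, 0/1/1, 2/0/0, 2/0/1, 2/1/1}
PSO: 6 outcomes — {0/0/0, 0/0/1, 0/1/1, 2/0/0, 2/0/1, 2/1/1}
target 0/0/1 ∈ {TSO,PSO}

SC:no TSO:yes PSO:yes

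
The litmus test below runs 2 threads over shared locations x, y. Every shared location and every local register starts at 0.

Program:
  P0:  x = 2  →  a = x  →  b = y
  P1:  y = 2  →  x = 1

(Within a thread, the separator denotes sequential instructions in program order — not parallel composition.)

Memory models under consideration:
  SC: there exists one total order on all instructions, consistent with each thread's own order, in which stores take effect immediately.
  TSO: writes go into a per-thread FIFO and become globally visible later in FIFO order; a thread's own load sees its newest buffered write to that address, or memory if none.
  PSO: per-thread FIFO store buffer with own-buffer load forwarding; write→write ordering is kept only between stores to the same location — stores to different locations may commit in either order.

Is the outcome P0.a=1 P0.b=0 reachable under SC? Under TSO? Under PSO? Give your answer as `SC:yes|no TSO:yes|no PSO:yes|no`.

SC:no TSO:no PSO:yes

outcome vector order: (P0.a,P0.b)
SC (3): <1 2>; <2 0>; <2 2>
TSO (3): <1 2>; <2 0>; <2 2>
PSO (4): <1 0>; <1 2>; <2 0>; <2 2>
target <1 0> ∈ {PSO}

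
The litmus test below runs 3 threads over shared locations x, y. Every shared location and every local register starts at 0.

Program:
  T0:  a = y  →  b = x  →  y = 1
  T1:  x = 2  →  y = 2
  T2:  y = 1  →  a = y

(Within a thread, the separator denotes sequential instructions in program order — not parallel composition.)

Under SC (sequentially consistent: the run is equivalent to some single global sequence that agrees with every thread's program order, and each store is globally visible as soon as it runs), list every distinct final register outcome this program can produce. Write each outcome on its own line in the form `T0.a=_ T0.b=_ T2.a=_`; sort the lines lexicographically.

outcome vector order: (T0.a,T0.b,T2.a)
|SC outcomes| = 10

T0.a=0 T0.b=0 T2.a=1
T0.a=0 T0.b=0 T2.a=2
T0.a=0 T0.b=2 T2.a=1
T0.a=0 T0.b=2 T2.a=2
T0.a=1 T0.b=0 T2.a=1
T0.a=1 T0.b=0 T2.a=2
T0.a=1 T0.b=2 T2.a=1
T0.a=1 T0.b=2 T2.a=2
T0.a=2 T0.b=2 T2.a=1
T0.a=2 T0.b=2 T2.a=2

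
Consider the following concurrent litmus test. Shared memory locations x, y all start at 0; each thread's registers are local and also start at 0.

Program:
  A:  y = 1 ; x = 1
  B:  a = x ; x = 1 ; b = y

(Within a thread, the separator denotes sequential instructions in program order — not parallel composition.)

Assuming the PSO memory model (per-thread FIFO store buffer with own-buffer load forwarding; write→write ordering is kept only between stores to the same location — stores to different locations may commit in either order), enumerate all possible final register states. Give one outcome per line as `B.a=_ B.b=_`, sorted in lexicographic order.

B.a=0 B.b=0
B.a=0 B.b=1
B.a=1 B.b=0
B.a=1 B.b=1

outcome vector order: (B.a,B.b)
|PSO outcomes| = 4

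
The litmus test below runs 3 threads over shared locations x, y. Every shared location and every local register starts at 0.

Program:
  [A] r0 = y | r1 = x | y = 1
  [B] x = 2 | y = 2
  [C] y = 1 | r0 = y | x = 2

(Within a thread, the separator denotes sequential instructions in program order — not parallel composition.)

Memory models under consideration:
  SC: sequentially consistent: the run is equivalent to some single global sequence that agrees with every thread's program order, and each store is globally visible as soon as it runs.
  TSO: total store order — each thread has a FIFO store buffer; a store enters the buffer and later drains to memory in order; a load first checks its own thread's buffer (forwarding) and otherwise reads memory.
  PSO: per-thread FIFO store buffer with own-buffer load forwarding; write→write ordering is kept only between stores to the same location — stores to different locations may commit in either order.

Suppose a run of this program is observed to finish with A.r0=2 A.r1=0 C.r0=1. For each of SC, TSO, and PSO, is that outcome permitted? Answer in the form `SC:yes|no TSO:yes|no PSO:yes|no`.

outcome vector order: (A.r0,A.r1,C.r0)
SC: 10 outcomes — {<0 0 1> <0 0 2> <0 2 1> <0 2 2> <1 0 1> <1 0 2> <1 2 1> <1 2 2> <2 2 1> <2 2 2>}
TSO: 10 outcomes — {<0 0 1> <0 0 2> <0 2 1> <0 2 2> <1 0 1> <1 0 2> <1 2 1> <1 2 2> <2 2 1> <2 2 2>}
PSO: 12 outcomes — {<0 0 1> <0 0 2> <0 2 1> <0 2 2> <1 0 1> <1 0 2> <1 2 1> <1 2 2> <2 0 1> <2 0 2> <2 2 1> <2 2 2>}
target <2 0 1> ∈ {PSO}

SC:no TSO:no PSO:yes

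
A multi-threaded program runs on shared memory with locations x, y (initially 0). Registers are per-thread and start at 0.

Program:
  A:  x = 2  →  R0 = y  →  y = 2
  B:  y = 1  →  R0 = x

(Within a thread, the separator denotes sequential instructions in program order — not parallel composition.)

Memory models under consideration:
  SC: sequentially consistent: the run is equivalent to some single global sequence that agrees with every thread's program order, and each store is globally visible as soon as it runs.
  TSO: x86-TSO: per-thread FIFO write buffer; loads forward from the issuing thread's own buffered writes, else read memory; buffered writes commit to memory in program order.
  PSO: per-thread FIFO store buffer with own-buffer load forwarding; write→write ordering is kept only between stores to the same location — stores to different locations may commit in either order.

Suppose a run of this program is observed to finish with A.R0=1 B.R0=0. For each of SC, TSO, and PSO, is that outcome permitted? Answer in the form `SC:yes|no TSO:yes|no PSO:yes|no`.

outcome vector order: (A.R0,B.R0)
SC (3): <0 2>; <1 0>; <1 2>
TSO (4): <0 0>; <0 2>; <1 0>; <1 2>
PSO (4): <0 0>; <0 2>; <1 0>; <1 2>
target <1 0> ∈ {SC,TSO,PSO}

SC:yes TSO:yes PSO:yes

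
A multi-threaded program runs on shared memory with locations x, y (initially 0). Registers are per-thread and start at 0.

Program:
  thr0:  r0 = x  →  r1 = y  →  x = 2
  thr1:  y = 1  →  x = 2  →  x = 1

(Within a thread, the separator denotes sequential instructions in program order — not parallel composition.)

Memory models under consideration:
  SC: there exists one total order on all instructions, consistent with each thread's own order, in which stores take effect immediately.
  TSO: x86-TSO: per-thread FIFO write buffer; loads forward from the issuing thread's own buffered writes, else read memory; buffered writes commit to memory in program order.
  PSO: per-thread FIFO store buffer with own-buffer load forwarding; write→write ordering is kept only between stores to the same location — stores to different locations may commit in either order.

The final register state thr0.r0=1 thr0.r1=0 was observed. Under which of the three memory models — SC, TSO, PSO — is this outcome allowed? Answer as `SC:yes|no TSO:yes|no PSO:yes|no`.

SC:no TSO:no PSO:yes

outcome vector order: (thr0.r0,thr0.r1)
[SC] allowed = {(0,0); (0,1); (1,1); (2,1)}
[TSO] allowed = {(0,0); (0,1); (1,1); (2,1)}
[PSO] allowed = {(0,0); (0,1); (1,0); (1,1); (2,0); (2,1)}
target (1,0) ∈ {PSO}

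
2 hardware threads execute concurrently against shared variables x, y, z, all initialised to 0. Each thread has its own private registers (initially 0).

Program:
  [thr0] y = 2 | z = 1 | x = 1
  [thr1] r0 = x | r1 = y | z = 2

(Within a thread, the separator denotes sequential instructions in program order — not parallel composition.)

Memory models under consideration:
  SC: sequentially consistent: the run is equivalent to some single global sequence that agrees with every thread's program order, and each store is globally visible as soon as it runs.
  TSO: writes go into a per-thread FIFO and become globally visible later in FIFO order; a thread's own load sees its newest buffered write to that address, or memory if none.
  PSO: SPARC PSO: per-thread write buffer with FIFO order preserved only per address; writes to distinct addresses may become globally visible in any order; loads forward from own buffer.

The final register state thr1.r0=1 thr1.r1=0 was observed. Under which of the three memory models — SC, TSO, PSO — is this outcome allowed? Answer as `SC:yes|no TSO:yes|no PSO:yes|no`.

outcome vector order: (thr1.r0,thr1.r1)
under SC → (0,0) (0,2) (1,2)
under TSO → (0,0) (0,2) (1,2)
under PSO → (0,0) (0,2) (1,0) (1,2)
target (1,0) ∈ {PSO}

SC:no TSO:no PSO:yes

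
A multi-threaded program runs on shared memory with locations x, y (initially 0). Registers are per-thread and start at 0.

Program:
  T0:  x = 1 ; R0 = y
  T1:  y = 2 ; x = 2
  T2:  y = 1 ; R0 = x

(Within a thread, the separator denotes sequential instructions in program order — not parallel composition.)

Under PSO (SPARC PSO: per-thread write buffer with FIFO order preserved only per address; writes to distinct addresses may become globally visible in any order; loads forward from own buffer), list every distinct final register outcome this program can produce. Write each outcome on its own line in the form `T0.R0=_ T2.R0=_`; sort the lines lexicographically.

outcome vector order: (T0.R0,T2.R0)
|PSO outcomes| = 9

T0.R0=0 T2.R0=0
T0.R0=0 T2.R0=1
T0.R0=0 T2.R0=2
T0.R0=1 T2.R0=0
T0.R0=1 T2.R0=1
T0.R0=1 T2.R0=2
T0.R0=2 T2.R0=0
T0.R0=2 T2.R0=1
T0.R0=2 T2.R0=2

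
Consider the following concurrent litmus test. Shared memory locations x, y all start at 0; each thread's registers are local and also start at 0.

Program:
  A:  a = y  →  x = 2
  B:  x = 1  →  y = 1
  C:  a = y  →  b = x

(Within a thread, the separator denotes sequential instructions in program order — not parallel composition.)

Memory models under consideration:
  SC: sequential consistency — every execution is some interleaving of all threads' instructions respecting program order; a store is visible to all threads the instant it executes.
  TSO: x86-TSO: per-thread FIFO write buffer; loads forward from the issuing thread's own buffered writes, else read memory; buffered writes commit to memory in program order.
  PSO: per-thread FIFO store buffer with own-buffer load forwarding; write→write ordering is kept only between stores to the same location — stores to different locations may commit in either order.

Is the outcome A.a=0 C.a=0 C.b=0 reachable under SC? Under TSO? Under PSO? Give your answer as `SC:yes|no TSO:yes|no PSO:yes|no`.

SC:yes TSO:yes PSO:yes

outcome vector order: (A.a,C.a,C.b)
under SC → (0,0,0), (0,0,1), (0,0,2), (0,1,1), (0,1,2), (1,0,0), (1,0,1), (1,0,2), (1,1,1), (1,1,2)
under TSO → (0,0,0), (0,0,1), (0,0,2), (0,1,1), (0,1,2), (1,0,0), (1,0,1), (1,0,2), (1,1,1), (1,1,2)
under PSO → (0,0,0), (0,0,1), (0,0,2), (0,1,0), (0,1,1), (0,1,2), (1,0,0), (1,0,1), (1,0,2), (1,1,0), (1,1,1), (1,1,2)
target (0,0,0) ∈ {SC,TSO,PSO}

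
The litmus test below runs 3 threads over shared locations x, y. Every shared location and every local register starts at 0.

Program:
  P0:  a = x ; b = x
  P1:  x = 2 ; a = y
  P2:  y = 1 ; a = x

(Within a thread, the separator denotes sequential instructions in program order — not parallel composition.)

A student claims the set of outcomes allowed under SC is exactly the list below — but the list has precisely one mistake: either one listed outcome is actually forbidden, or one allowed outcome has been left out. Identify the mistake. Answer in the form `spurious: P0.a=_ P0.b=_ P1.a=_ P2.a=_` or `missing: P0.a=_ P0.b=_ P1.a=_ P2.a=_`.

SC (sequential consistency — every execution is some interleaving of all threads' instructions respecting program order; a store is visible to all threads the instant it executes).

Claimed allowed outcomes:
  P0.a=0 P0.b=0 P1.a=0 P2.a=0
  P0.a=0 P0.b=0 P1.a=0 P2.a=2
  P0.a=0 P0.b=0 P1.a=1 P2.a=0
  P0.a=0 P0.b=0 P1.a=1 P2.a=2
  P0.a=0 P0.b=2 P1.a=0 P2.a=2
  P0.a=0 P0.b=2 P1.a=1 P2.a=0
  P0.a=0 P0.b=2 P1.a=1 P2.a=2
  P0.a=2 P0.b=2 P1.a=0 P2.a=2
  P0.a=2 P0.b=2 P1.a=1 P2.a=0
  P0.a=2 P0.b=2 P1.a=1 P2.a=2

spurious: P0.a=0 P0.b=0 P1.a=0 P2.a=0

outcome vector order: (P0.a,P0.b,P1.a,P2.a)
SC: 9 outcomes — {0002 0010 0012 0202 0210 0212 2202 2210 2212}
claimed∖SC = {0000}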